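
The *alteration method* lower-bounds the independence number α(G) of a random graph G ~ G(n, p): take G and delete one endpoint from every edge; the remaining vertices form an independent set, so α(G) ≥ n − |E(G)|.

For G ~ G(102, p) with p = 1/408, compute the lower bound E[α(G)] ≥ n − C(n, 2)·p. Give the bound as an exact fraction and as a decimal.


E[|E(G)|] = C(102, 2)·p = 5151 · (1/408) = 101/8.
E[α(G)] ≥ n − E[|E(G)|] = 102 − 101/8 = 715/8.
Numerically: ≈ 89.3750.
(This is only a lower bound; the true E[α(G)] may be larger.)

E[α(G)] ≥ 715/8 ≈ 89.3750.


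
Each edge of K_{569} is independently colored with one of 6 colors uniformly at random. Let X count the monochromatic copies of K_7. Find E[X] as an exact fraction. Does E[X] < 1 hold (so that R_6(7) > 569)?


E[X] = C(569, 7) · 6^{1 − 21} = 3692032389858348 · 6^{−20} = 3692032389858348/3656158440062976.
As a reduced fraction: E[X] = 34185485091281/33853318889472 ≈ 1.0098119.
Is E[X] < 1? NO.
Since E[X] ≥ 1, the first-moment bound is inconclusive at n = 569; it does NOT by itself certify R_6(7) > 569.

E[X] = 34185485091281/33853318889472 ≈ 1.0098119; E[X] ≥ 1; first-moment method inconclusive here.


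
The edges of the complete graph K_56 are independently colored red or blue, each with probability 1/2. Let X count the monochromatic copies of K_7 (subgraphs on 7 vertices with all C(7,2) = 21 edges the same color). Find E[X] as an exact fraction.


Let X = Σ_S X_S over the C(56, 7) = 231917400 subsets S of size 7, where X_S = 1 if the K_7 on S is monochromatic.
For a fixed S, the K_7 on S has C(7, 2) = 21 edges. P[all 21 edges red] = (1/2)^21, and likewise for blue, so P[monochromatic] = 2·(1/2)^21 = 2^{1 − 21} = 1/1048576.
By linearity: E[X] = C(56, 7) · 2^{1 − 21} = 231917400 · 1/1048576 = 28989675/131072.
Numerically: E[X] ≈ 221.173668.

E[X] = C(56,7)·2^(1−C(7,2)) = 28989675/131072 ≈ 221.173668.


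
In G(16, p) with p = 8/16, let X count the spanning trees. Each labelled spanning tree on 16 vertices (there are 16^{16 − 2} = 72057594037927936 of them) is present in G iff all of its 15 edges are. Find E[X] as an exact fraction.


K_16 has 16^{16 − 2} = 72057594037927936 labelled spanning trees.
For each such spanning tree H, let X_H = 1 if all 15 edges of H are present in G. Then P[X_H = 1] = p^{15} = (1/2)^{15} = 1/32768.
By linearity of expectation: E[X] = Σ_H E[X_H] = 72057594037927936 · p^{15} = 72057594037927936 · 1/32768 = 2199023255552.
Numerically: E[X] ≈ 2.2e+12.

E[X] = 72057594037927936 · (1/2)^{15} = 2199023255552 ≈ 2.2e+12.


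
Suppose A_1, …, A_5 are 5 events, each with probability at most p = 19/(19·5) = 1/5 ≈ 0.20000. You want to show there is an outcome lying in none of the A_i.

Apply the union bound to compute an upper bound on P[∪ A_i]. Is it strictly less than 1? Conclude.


Union bound: P[∪_{i=1}^{5} A_i] ≤ Σ_i P[A_i] ≤ 5·p = 5·(1/5) = 1.
Numerically: 1 ≈ 1.00000.
Is 1 < 1? NO.
Since the bound 1 is ≥ 1, the union bound is uninformative here; it does NOT by itself certify existence.

5·p = 1 ≈ 1.00000; existence NOT certified by the union bound.


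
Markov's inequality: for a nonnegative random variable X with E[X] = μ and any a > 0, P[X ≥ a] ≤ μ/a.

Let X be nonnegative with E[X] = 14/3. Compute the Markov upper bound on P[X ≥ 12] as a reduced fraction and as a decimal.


μ = E[X] = 14/3, a = 12.
Markov: P[X ≥ 12] ≤ μ/a = (14/3)/12 = 7/18.
Numerically: ≈ 0.3889.
(Since a = 12 > μ = 4.6667, the bound 7/18 is < 1 and informative.)

P[X ≥ 12] ≤ 7/18 ≈ 0.3889.


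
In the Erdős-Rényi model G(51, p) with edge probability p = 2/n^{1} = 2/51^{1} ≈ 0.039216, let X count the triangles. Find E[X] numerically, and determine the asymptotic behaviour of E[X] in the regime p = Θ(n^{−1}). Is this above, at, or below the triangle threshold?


Number of potential triangles: C(51, 3) = 20825.
Each occurs with probability p³ ≈ (0.039216)³ ≈ 6.0308629e-05.
By linearity: E[X] = C(51, 3)·p³ ≈ 20825 · 6.0308629e-05 ≈ 1.25593.
Here α = 1, so p = 2/n is exactly at the triangle threshold p ~ 1/n. Asymptotically E[X] → c³/6 = 2³/6 = 4/3 ≈ 1.33333, a bounded constant. In this regime the triangle count is asymptotically Poisson(c³/6).

E[X] ≈ 1.25593; in regime p = Θ(1/n^{1}) E[X] stays bounded (at the triangle threshold p ~ 1/n).


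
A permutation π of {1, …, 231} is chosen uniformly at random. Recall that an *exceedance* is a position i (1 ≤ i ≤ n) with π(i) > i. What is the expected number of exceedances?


Write X = Σ_{i=1}^{231} X_i, where X_i = 1_{π(i) > i}.
For each fixed i, π(i) is uniform over {1, …, 231} (marginal of a uniform permutation), so P[π(i) > i] = (n − i)/n. Summing: Σ_{i=1}^{231} (n − i)/n = (0 + 1 + … + 230)/231 = 231(231 − 1)/(2·231) = (231 − 1)/2.
Hence E[X] = Σ_{i=1}^{231} (231 − i)/231 = 115 ≈ 115.00000.

E[X] = 115 = 115.00000.


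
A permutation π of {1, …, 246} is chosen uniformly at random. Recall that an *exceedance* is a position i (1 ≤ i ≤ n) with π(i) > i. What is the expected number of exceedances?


Write X = Σ_{i=1}^{246} X_i, where X_i = 1_{π(i) > i}.
For each fixed i, π(i) is uniform over {1, …, 246} (marginal of a uniform permutation), so P[π(i) > i] = (n − i)/n. Summing: Σ_{i=1}^{246} (n − i)/n = (0 + 1 + … + 245)/246 = 246(246 − 1)/(2·246) = (246 − 1)/2.
Hence E[X] = Σ_{i=1}^{246} (246 − i)/246 = 245/2 ≈ 122.500000.

E[X] = 245/2 = 122.500000.


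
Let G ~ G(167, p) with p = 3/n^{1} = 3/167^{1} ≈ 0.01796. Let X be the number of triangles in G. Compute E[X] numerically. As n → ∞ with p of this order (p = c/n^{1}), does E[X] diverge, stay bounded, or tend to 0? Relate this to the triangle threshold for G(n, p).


Number of potential triangles: C(167, 3) = 762355.
Each occurs with probability p³ ≈ (0.01796)³ ≈ 5.797148e-06.
By linearity: E[X] = C(167, 3)·p³ ≈ 762355 · 5.797148e-06 ≈ 4.4195.
Here α = 1, so p = 3/n is exactly at the triangle threshold p ~ 1/n. Asymptotically E[X] → c³/6 = 3³/6 = 9/2 ≈ 4.5000, a bounded constant. In this regime the triangle count is asymptotically Poisson(c³/6).

E[X] ≈ 4.4195; in regime p = Θ(1/n^{1}) E[X] stays bounded (at the triangle threshold p ~ 1/n).


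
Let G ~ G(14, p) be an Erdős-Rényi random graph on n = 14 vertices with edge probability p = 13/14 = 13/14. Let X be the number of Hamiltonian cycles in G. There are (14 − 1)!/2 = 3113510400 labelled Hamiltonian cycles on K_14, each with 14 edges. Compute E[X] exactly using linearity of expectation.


K_14 has (14 − 1)!/2 = 3113510400 labelled Hamiltonian cycles.
For each such Hamiltonian cycle H, let X_H = 1 if all 14 edges of H are present in G. Then P[X_H = 1] = p^{14} = (13/14)^{14} = 3937376385699289/11112006825558016.
Summing the indicators: E[X] = Σ_H E[X_H] = 3113510400 · p^{14} = 3113510400 · 3937376385699289/11112006825558016 = 3420497300666614836525/3100448333024.
Numerically: E[X] ≈ 1.103e+09.

E[X] = 3113510400 · (13/14)^{14} = 3420497300666614836525/3100448333024 ≈ 1.103e+09.


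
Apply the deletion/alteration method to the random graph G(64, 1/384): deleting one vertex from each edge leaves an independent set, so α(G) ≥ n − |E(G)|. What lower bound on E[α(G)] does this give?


E[|E(G)|] = C(64, 2)·p = 2016 · (1/384) = 21/4.
E[α(G)] ≥ n − E[|E(G)|] = 64 − 21/4 = 235/4.
Numerically: ≈ 58.7500.
(This is only a lower bound; the true E[α(G)] may be larger.)

E[α(G)] ≥ 235/4 ≈ 58.7500.


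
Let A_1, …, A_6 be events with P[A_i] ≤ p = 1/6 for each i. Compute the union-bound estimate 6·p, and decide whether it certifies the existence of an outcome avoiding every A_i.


Union bound: P[∪_{i=1}^{6} A_i] ≤ Σ_i P[A_i] ≤ 6·p = 6·(1/6) = 1.
Numerically: 1 ≈ 1.000.
Is 1 < 1? NO.
Since the bound 1 is ≥ 1, the union bound is uninformative here; it does NOT by itself certify existence.

6·p = 1 ≈ 1.000; existence NOT certified by the union bound.


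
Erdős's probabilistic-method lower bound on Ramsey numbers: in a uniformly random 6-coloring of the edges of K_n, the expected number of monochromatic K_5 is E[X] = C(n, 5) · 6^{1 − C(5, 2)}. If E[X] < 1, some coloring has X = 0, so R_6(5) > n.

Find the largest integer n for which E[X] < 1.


We need C(n, 5) · 6^{1 − 10} < 1, i.e. C(n, 5) < 6^{10 − 1} = 10077696.
Check values of n near the boundary:
  n = 66: C(66, 5) = 8936928; 8936928 < 10077696? YES
  n = 67: C(67, 5) = 9657648; 9657648 < 10077696? YES
  n = 68: C(68, 5) = 10424128; 10424128 < 10077696? NO
The largest n with C(n, 5) < 10077696 is n = 67 (where E[X] = 67067/69984 ≈ 0.95832). Hence R_6(5) > 67, i.e. R_6(5) ≥ 68.

Largest n = 67; hence R_6(5) > 67.


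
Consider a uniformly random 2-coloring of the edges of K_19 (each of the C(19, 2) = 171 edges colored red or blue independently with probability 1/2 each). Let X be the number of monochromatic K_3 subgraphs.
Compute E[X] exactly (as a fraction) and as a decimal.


Let X = Σ_S X_S over the C(19, 3) = 969 subsets S of size 3, where X_S = 1 if the K_3 on S is monochromatic.
For a fixed S, the K_3 on S has C(3, 2) = 3 edges. P[all 3 edges red] = (1/2)^3, and likewise for blue, so P[monochromatic] = 2·(1/2)^3 = 2^{1 − 3} = 1/4.
By linearity of expectation: E[X] = C(19, 3) · 2^{1 − 3} = 969 · 1/4 = 969/4.
Numerically: E[X] ≈ 242.250000.

E[X] = C(19,3)·2^(1−C(3,2)) = 969/4 ≈ 242.250000.


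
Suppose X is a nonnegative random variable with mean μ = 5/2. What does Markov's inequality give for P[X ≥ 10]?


μ = E[X] = 5/2, a = 10.
Markov: P[X ≥ 10] ≤ μ/a = (5/2)/10 = 1/4.
Numerically: ≈ 0.25000.
(Since a = 10 > μ = 2.50000, the bound 1/4 is < 1 and informative.)

P[X ≥ 10] ≤ 1/4 ≈ 0.25000.


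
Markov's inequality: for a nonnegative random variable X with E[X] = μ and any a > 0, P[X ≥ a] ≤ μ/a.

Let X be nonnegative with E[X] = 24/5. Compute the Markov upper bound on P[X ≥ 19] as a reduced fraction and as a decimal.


μ = E[X] = 24/5, a = 19.
Markov: P[X ≥ 19] ≤ μ/a = (24/5)/19 = 24/95.
Numerically: ≈ 0.2526.
(Since a = 19 > μ = 4.8000, the bound 24/95 is < 1 and informative.)

P[X ≥ 19] ≤ 24/95 ≈ 0.2526.


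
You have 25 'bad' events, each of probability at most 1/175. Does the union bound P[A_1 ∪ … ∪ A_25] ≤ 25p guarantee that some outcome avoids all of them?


Union bound: P[∪_{i=1}^{25} A_i] ≤ Σ_i P[A_i] ≤ 25·p = 25·(1/175) = 1/7.
Numerically: 1/7 ≈ 0.14286.
Is 1/7 < 1? YES.
Since P[∪ A_i] ≤ 1/7 < 1, the complement has P[∩ A_i^c] ≥ 1 − 1/7 = 6/7 > 0, so some outcome avoids every A_i.

25·p = 1/7 ≈ 0.14286; existence CERTIFIED by the union bound.


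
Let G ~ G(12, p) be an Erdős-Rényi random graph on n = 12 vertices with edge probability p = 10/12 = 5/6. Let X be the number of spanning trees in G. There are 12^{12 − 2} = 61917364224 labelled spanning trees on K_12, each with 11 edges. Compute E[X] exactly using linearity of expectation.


K_12 has 12^{12 − 2} = 61917364224 labelled spanning trees.
For each such spanning tree H, let X_H = 1 if all 11 edges of H are present in G. Then P[X_H = 1] = p^{11} = (5/6)^{11} = 48828125/362797056.
By linearity: E[X] = Σ_H E[X_H] = 61917364224 · p^{11} = 61917364224 · 48828125/362797056 = 25000000000/3.
Numerically: E[X] ≈ 8.33e+09.

E[X] = 61917364224 · (5/6)^{11} = 25000000000/3 ≈ 8.33e+09.


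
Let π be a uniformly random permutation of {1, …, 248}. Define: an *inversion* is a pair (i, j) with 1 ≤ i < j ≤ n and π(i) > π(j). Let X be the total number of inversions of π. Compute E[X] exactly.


Write X = Σ X_I over the C(248, 2) = 30628 pairs i < j, with X_I the indicator of one inversion.
There are 30628 indicators.
For each fixed pair i < j, the values π(i) and π(j) are two distinct elements of {1, …, 248} in uniformly random order; by symmetry P[π(i) > π(j)] = 1/2.
By linearity: E[X] = 30628 · (1/2) = C(248, 2) · (1/2) = 30628/2 = 15314 ≈ 15314.000000.

E[X] = 15314 = 15314.000000.


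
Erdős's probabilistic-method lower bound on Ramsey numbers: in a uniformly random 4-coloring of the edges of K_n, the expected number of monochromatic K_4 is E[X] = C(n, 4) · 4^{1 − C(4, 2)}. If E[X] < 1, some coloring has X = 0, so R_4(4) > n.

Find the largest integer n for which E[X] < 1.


We need C(n, 4) · 4^{1 − 6} < 1, i.e. C(n, 4) < 4^{6 − 1} = 1024.
Check values of n near the boundary:
  n = 13: C(13, 4) = 715; 715 < 1024? YES
  n = 14: C(14, 4) = 1001; 1001 < 1024? YES
  n = 15: C(15, 4) = 1365; 1365 < 1024? NO
The largest n with C(n, 4) < 1024 is n = 14 (where E[X] = 1001/1024 ≈ 0.9775). Hence R_4(4) > 14, i.e. R_4(4) ≥ 15.

Largest n = 14; hence R_4(4) > 14.


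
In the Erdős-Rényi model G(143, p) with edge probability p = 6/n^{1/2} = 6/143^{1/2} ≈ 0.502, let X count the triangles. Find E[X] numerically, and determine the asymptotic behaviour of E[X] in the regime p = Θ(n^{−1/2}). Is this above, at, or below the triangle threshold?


Number of potential triangles: C(143, 3) = 477191.
Each occurs with probability p³ ≈ (0.502)³ ≈ 1.26313e-01.
By linearity: E[X] = C(143, 3)·p³ ≈ 477191 · 1.26313e-01 ≈ 60275.655.
Since α = 1/2 < 1, p = c/n^{1/2} ≫ 1/n is above the triangle threshold p ~ 1/n. Asymptotically E[X] ~ (c³/6)·n^{3(1−α)} = (6³/6)·n^{1.5} → ∞; triangles are abundant w.h.p.

E[X] ≈ 60275.655; in regime p = Θ(1/n^{1/2}) E[X] diverges (above the triangle threshold p ~ 1/n).


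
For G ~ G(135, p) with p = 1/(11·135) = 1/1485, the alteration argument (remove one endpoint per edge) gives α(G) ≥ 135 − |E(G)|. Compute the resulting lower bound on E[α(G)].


E[|E(G)|] = C(135, 2)·p = 9045 · (1/1485) = 67/11.
E[α(G)] ≥ n − E[|E(G)|] = 135 − 67/11 = 1418/11.
Numerically: ≈ 128.90909.
(This is only a lower bound; the true E[α(G)] may be larger.)

E[α(G)] ≥ 1418/11 ≈ 128.90909.


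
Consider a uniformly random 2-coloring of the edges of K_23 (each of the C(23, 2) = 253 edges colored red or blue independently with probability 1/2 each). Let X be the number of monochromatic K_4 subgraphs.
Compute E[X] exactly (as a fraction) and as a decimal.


Let X = Σ_S X_S over the C(23, 4) = 8855 subsets S of size 4, where X_S = 1 if the K_4 on S is monochromatic.
For a fixed S, the K_4 on S has C(4, 2) = 6 edges. P[all 6 edges red] = (1/2)^6, and likewise for blue, so P[monochromatic] = 2·(1/2)^6 = 2^{1 − 6} = 1/32.
Summing: E[X] = C(23, 4) · 2^{1 − 6} = 8855 · 1/32 = 8855/32.
Numerically: E[X] ≈ 276.71875.

E[X] = C(23,4)·2^(1−C(4,2)) = 8855/32 ≈ 276.71875.


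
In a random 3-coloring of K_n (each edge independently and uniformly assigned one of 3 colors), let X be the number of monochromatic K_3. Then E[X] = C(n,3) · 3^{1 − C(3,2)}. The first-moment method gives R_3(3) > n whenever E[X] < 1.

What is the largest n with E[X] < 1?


We need C(n, 3) · 3^{1 − 3} < 1, i.e. C(n, 3) < 3^{3 − 1} = 9.
Check values of n near the boundary:
  n = 3: C(3, 3) = 1; 1 < 9? YES
  n = 4: C(4, 3) = 4; 4 < 9? YES
  n = 5: C(5, 3) = 10; 10 < 9? NO
  n = 6: C(6, 3) = 20; 20 < 9? NO
The largest n with C(n, 3) < 9 is n = 4 (where E[X] = 4/9 ≈ 0.4444). Hence R_3(3) > 4, i.e. R_3(3) ≥ 5.

Largest n = 4; hence R_3(3) > 4.


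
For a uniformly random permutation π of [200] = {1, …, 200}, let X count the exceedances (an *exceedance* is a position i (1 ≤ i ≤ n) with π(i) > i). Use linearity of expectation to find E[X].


Write X = Σ_{i=1}^{200} X_i, where X_i = 1_{π(i) > i}.
For each fixed i, π(i) is uniform over {1, …, 200} (marginal of a uniform permutation), so P[π(i) > i] = (n − i)/n. Summing: Σ_{i=1}^{200} (n − i)/n = (0 + 1 + … + 199)/200 = 200(200 − 1)/(2·200) = (200 − 1)/2.
Hence E[X] = Σ_{i=1}^{200} (200 − i)/200 = 199/2 ≈ 99.5000.

E[X] = 199/2 = 99.5000.


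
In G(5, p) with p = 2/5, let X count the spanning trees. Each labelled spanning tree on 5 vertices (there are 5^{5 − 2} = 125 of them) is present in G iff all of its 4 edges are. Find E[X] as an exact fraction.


K_5 has 5^{5 − 2} = 125 labelled spanning trees.
For each such spanning tree H, let X_H = 1 if all 4 edges of H are present in G. Then P[X_H = 1] = p^{4} = (2/5)^{4} = 16/625.
By linearity: E[X] = Σ_H E[X_H] = 125 · p^{4} = 125 · 16/625 = 16/5.
Numerically: E[X] ≈ 3.2.

E[X] = 125 · (2/5)^{4} = 16/5 ≈ 3.2.


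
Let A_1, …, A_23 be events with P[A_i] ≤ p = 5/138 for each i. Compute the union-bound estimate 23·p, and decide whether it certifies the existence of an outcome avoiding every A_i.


Union bound: P[∪_{i=1}^{23} A_i] ≤ Σ_i P[A_i] ≤ 23·p = 23·(5/138) = 5/6.
Numerically: 5/6 ≈ 0.83333.
Is 5/6 < 1? YES.
Since P[∪ A_i] ≤ 5/6 < 1, the complement has P[∩ A_i^c] ≥ 1 − 5/6 = 1/6 > 0, so some outcome avoids every A_i.

23·p = 5/6 ≈ 0.83333; existence CERTIFIED by the union bound.


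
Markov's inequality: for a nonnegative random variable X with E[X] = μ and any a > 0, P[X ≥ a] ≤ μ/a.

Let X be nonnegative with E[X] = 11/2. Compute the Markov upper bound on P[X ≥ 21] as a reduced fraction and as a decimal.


μ = E[X] = 11/2, a = 21.
Markov: P[X ≥ 21] ≤ μ/a = (11/2)/21 = 11/42.
Numerically: ≈ 0.261905.
(Since a = 21 > μ = 5.500000, the bound 11/42 is < 1 and informative.)

P[X ≥ 21] ≤ 11/42 ≈ 0.261905.


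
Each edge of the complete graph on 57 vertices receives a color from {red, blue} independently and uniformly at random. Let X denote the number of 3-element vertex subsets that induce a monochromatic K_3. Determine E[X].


Let X = Σ_S X_S over the C(57, 3) = 29260 subsets S of size 3, where X_S = 1 if the K_3 on S is monochromatic.
For a fixed S, the K_3 on S has C(3, 2) = 3 edges. P[all 3 edges red] = (1/2)^3, and likewise for blue, so P[monochromatic] = 2·(1/2)^3 = 2^{1 − 3} = 1/4.
Summing: E[X] = C(57, 3) · 2^{1 − 3} = 29260 · 1/4 = 7315.
Numerically: E[X] ≈ 7315.0000.

E[X] = C(57,3)·2^(1−C(3,2)) = 7315 ≈ 7315.0000.


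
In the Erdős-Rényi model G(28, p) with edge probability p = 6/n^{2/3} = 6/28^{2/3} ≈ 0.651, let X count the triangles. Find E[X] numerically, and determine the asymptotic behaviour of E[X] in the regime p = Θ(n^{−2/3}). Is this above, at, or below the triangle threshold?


Number of potential triangles: C(28, 3) = 3276.
Each occurs with probability p³ ≈ (0.651)³ ≈ 2.75510e-01.
By linearity: E[X] = C(28, 3)·p³ ≈ 3276 · 2.75510e-01 ≈ 902.571.
Since α = 2/3 < 1, p = c/n^{2/3} ≫ 1/n is above the triangle threshold p ~ 1/n. Asymptotically E[X] ~ (c³/6)·n^{3(1−α)} = (6³/6)·n^{1} → ∞; triangles are abundant w.h.p.

E[X] ≈ 902.571; in regime p = Θ(1/n^{2/3}) E[X] diverges (above the triangle threshold p ~ 1/n).


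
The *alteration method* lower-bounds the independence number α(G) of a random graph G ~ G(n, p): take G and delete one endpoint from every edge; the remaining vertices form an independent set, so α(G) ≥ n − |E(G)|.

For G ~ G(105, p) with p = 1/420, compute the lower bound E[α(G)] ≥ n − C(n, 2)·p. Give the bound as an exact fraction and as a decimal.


E[|E(G)|] = C(105, 2)·p = 5460 · (1/420) = 13.
E[α(G)] ≥ n − E[|E(G)|] = 105 − 13 = 92.
Numerically: ≈ 92.0000.
(This is only a lower bound; the true E[α(G)] may be larger.)

E[α(G)] ≥ 92 ≈ 92.0000.


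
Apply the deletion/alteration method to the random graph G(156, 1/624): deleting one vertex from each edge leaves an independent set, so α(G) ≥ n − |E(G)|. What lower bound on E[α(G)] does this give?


E[|E(G)|] = C(156, 2)·p = 12090 · (1/624) = 155/8.
E[α(G)] ≥ n − E[|E(G)|] = 156 − 155/8 = 1093/8.
Numerically: ≈ 136.625000.
(This is only a lower bound; the true E[α(G)] may be larger.)

E[α(G)] ≥ 1093/8 ≈ 136.625000.


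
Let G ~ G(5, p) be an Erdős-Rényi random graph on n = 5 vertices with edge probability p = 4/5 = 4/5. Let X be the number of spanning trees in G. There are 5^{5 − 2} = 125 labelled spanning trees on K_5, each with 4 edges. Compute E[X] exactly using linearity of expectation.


K_5 has 5^{5 − 2} = 125 labelled spanning trees.
For each such spanning tree H, let X_H = 1 if all 4 edges of H are present in G. Then P[X_H = 1] = p^{4} = (4/5)^{4} = 256/625.
Summing the indicators: E[X] = Σ_H E[X_H] = 125 · p^{4} = 125 · 256/625 = 256/5.
Numerically: E[X] ≈ 51.2.

E[X] = 125 · (4/5)^{4} = 256/5 ≈ 51.2.


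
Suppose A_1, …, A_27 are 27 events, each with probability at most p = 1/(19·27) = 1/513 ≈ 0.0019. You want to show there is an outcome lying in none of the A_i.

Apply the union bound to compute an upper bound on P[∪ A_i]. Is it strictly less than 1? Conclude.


Union bound: P[∪_{i=1}^{27} A_i] ≤ Σ_i P[A_i] ≤ 27·p = 27·(1/513) = 1/19.
Numerically: 1/19 ≈ 0.0526.
Is 1/19 < 1? YES.
Since P[∪ A_i] ≤ 1/19 < 1, the complement has P[∩ A_i^c] ≥ 1 − 1/19 = 18/19 > 0, so some outcome avoids every A_i.

27·p = 1/19 ≈ 0.0526; existence CERTIFIED by the union bound.


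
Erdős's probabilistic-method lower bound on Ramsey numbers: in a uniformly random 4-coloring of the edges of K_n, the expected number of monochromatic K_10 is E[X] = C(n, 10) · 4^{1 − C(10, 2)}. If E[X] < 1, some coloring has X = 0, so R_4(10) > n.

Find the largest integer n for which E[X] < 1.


We need C(n, 10) · 4^{1 − 45} < 1, i.e. C(n, 10) < 4^{45 − 1} = 309485009821345068724781056.
Check values of n near the boundary:
  n = 2020: C(2020, 10) = 304832018578739931133653656; 304832018578739931133653656 < 309485009821345068724781056? YES
  n = 2021: C(2021, 10) = 306347841644770462864800616; 306347841644770462864800616 < 309485009821345068724781056? YES
  n = 2022: C(2022, 10) = 307870445231474093395937796; 307870445231474093395937796 < 309485009821345068724781056? YES
  n = 2023: C(2023, 10) = 309399856285778485315440716; 309399856285778485315440716 < 309485009821345068724781056? YES
  n = 2024: C(2024, 10) = 310936101848269937576192656; 310936101848269937576192656 < 309485009821345068724781056? NO
  n = 2025: C(2025, 10) = 312479209053472269772600560; 312479209053472269772600560 < 309485009821345068724781056? NO
The largest n with C(n, 10) < 309485009821345068724781056 is n = 2023 (where E[X] = 77349964071444621328860179/77371252455336267181195264 ≈ 1.000). Hence R_4(10) > 2023, i.e. R_4(10) ≥ 2024.

Largest n = 2023; hence R_4(10) > 2023.


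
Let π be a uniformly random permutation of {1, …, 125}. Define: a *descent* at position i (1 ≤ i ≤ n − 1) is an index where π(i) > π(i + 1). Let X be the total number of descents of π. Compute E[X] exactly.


Write X = Σ X_I over i = 1, …, 124, with X_I the indicator of one descent.
There are 124 indicators.
For each fixed i, the pair (π(i), π(i+1)) is a uniformly random ordered pair of distinct values from {1, …, 125}; by symmetry P[π(i) > π(i+1)] = 1/2.
By linearity: E[X] = 124 · (1/2) = (125 − 1) · (1/2) = 62 ≈ 62.000.

E[X] = 62 = 62.000.


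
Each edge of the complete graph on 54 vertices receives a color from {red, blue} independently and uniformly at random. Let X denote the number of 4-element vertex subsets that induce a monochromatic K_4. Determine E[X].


Let X = Σ_S X_S over the C(54, 4) = 316251 subsets S of size 4, where X_S = 1 if the K_4 on S is monochromatic.
For a fixed S, the K_4 on S has C(4, 2) = 6 edges. P[all 6 edges red] = (1/2)^6, and likewise for blue, so P[monochromatic] = 2·(1/2)^6 = 2^{1 − 6} = 1/32.
By linearity of expectation: E[X] = C(54, 4) · 2^{1 − 6} = 316251 · 1/32 = 316251/32.
Numerically: E[X] ≈ 9882.84375.

E[X] = C(54,4)·2^(1−C(4,2)) = 316251/32 ≈ 9882.84375.


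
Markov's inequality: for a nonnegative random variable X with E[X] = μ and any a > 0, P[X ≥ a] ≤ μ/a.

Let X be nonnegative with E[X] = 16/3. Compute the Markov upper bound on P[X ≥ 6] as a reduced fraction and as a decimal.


μ = E[X] = 16/3, a = 6.
Markov: P[X ≥ 6] ≤ μ/a = (16/3)/6 = 8/9.
Numerically: ≈ 0.88889.
(Since a = 6 > μ = 5.33333, the bound 8/9 is < 1 and informative.)

P[X ≥ 6] ≤ 8/9 ≈ 0.88889.


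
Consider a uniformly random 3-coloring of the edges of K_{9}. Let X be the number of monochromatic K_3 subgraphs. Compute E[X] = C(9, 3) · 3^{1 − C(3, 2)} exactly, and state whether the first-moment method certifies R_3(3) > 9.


E[X] = C(9, 3) · 3^{1 − 3} = 84 · 3^{−2} = 84/9.
As a reduced fraction: E[X] = 28/3 ≈ 9.3333.
Is E[X] < 1? NO.
Since E[X] ≥ 1, the first-moment bound is inconclusive at n = 9; it does NOT by itself certify R_3(3) > 9.

E[X] = 28/3 ≈ 9.3333; E[X] ≥ 1; first-moment method inconclusive here.


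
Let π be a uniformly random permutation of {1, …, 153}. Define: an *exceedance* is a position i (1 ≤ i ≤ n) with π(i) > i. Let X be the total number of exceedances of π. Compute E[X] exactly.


Write X = Σ_{i=1}^{153} X_i, where X_i = 1_{π(i) > i}.
For each fixed i, π(i) is uniform over {1, …, 153} (marginal of a uniform permutation), so P[π(i) > i] = (n − i)/n. Summing: Σ_{i=1}^{153} (n − i)/n = (0 + 1 + … + 152)/153 = 153(153 − 1)/(2·153) = (153 − 1)/2.
Hence E[X] = Σ_{i=1}^{153} (153 − i)/153 = 76 ≈ 76.0000.

E[X] = 76 = 76.0000.


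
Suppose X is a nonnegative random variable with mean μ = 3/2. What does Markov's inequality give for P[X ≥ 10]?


μ = E[X] = 3/2, a = 10.
Markov: P[X ≥ 10] ≤ μ/a = (3/2)/10 = 3/20.
Numerically: ≈ 0.1500.
(Since a = 10 > μ = 1.5000, the bound 3/20 is < 1 and informative.)

P[X ≥ 10] ≤ 3/20 ≈ 0.1500.


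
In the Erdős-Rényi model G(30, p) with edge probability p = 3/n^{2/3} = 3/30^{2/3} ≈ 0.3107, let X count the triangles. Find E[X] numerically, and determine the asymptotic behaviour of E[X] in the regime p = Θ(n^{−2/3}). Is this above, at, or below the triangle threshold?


Number of potential triangles: C(30, 3) = 4060.
Each occurs with probability p³ ≈ (0.3107)³ ≈ 3.000000e-02.
By linearity: E[X] = C(30, 3)·p³ ≈ 4060 · 3.000000e-02 ≈ 121.8000.
Since α = 2/3 < 1, p = c/n^{2/3} ≫ 1/n is above the triangle threshold p ~ 1/n. Asymptotically E[X] ~ (c³/6)·n^{3(1−α)} = (3³/6)·n^{1} → ∞; triangles are abundant w.h.p.

E[X] ≈ 121.8000; in regime p = Θ(1/n^{2/3}) E[X] diverges (above the triangle threshold p ~ 1/n).


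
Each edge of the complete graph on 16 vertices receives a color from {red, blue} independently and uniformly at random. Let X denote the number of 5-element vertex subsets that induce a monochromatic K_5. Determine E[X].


Let X = Σ_S X_S over the C(16, 5) = 4368 subsets S of size 5, where X_S = 1 if the K_5 on S is monochromatic.
For a fixed S, the K_5 on S has C(5, 2) = 10 edges. P[all 10 edges red] = (1/2)^10, and likewise for blue, so P[monochromatic] = 2·(1/2)^10 = 2^{1 − 10} = 1/512.
By linearity of expectation: E[X] = C(16, 5) · 2^{1 − 10} = 4368 · 1/512 = 273/32.
Numerically: E[X] ≈ 8.531250.

E[X] = C(16,5)·2^(1−C(5,2)) = 273/32 ≈ 8.531250.


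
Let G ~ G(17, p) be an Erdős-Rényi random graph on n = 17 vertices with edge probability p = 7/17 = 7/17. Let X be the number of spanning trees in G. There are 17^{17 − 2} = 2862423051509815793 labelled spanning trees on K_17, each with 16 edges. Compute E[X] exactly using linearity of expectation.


K_17 has 17^{17 − 2} = 2862423051509815793 labelled spanning trees.
For each such spanning tree H, let X_H = 1 if all 16 edges of H are present in G. Then P[X_H = 1] = p^{16} = (7/17)^{16} = 33232930569601/48661191875666868481.
By linearity of expectation: E[X] = Σ_H E[X_H] = 2862423051509815793 · p^{16} = 2862423051509815793 · 33232930569601/48661191875666868481 = 33232930569601/17.
Numerically: E[X] ≈ 1.95e+12.

E[X] = 2862423051509815793 · (7/17)^{16} = 33232930569601/17 ≈ 1.95e+12.


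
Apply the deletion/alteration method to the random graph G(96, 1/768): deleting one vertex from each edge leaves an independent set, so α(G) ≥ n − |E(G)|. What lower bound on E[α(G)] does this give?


E[|E(G)|] = C(96, 2)·p = 4560 · (1/768) = 95/16.
E[α(G)] ≥ n − E[|E(G)|] = 96 − 95/16 = 1441/16.
Numerically: ≈ 90.0625.
(This is only a lower bound; the true E[α(G)] may be larger.)

E[α(G)] ≥ 1441/16 ≈ 90.0625.


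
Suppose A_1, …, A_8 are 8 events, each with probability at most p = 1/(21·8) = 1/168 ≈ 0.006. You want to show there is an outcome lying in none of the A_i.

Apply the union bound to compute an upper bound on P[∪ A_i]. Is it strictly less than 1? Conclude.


Union bound: P[∪_{i=1}^{8} A_i] ≤ Σ_i P[A_i] ≤ 8·p = 8·(1/168) = 1/21.
Numerically: 1/21 ≈ 0.048.
Is 1/21 < 1? YES.
Since P[∪ A_i] ≤ 1/21 < 1, the complement has P[∩ A_i^c] ≥ 1 − 1/21 = 20/21 > 0, so some outcome avoids every A_i.

8·p = 1/21 ≈ 0.048; existence CERTIFIED by the union bound.


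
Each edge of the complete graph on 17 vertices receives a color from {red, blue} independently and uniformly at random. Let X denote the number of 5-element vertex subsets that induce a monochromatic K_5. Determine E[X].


Let X = Σ_S X_S over the C(17, 5) = 6188 subsets S of size 5, where X_S = 1 if the K_5 on S is monochromatic.
For a fixed S, the K_5 on S has C(5, 2) = 10 edges. P[all 10 edges red] = (1/2)^10, and likewise for blue, so P[monochromatic] = 2·(1/2)^10 = 2^{1 − 10} = 1/512.
By linearity: E[X] = C(17, 5) · 2^{1 − 10} = 6188 · 1/512 = 1547/128.
Numerically: E[X] ≈ 12.085938.

E[X] = C(17,5)·2^(1−C(5,2)) = 1547/128 ≈ 12.085938.


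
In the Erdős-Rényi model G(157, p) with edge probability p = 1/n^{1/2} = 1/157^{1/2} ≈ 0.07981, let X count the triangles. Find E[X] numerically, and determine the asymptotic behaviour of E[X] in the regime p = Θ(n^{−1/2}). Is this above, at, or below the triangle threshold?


Number of potential triangles: C(157, 3) = 632710.
Each occurs with probability p³ ≈ (0.07981)³ ≈ 5.083356e-04.
By linearity: E[X] = C(157, 3)·p³ ≈ 632710 · 5.083356e-04 ≈ 321.6290.
Since α = 1/2 < 1, p = c/n^{1/2} ≫ 1/n is above the triangle threshold p ~ 1/n. Asymptotically E[X] ~ (c³/6)·n^{3(1−α)} = (1³/6)·n^{1.5} → ∞; triangles are abundant w.h.p.

E[X] ≈ 321.6290; in regime p = Θ(1/n^{1/2}) E[X] diverges (above the triangle threshold p ~ 1/n).


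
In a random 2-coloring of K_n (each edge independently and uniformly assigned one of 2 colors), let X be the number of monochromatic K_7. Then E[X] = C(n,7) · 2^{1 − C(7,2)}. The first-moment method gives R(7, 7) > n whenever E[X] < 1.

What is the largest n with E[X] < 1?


We need C(n, 7) · 2^{1 − 21} < 1, i.e. C(n, 7) < 2^{21 − 1} = 1048576.
Check values of n near the boundary:
  n = 24: C(24, 7) = 346104; 346104 < 1048576? YES
  n = 25: C(25, 7) = 480700; 480700 < 1048576? YES
  n = 26: C(26, 7) = 657800; 657800 < 1048576? YES
  n = 27: C(27, 7) = 888030; 888030 < 1048576? YES
  n = 28: C(28, 7) = 1184040; 1184040 < 1048576? NO
  n = 29: C(29, 7) = 1560780; 1560780 < 1048576? NO
  n = 30: C(30, 7) = 2035800; 2035800 < 1048576? NO
The largest n with C(n, 7) < 1048576 is n = 27 (where E[X] = 444015/524288 ≈ 0.8469). Hence R(7, 7) > 27, i.e. R(7, 7) ≥ 28.

Largest n = 27; hence R(7, 7) > 27.


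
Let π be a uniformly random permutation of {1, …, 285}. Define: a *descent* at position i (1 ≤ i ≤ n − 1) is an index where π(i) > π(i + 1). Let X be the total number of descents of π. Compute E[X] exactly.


Write X = Σ X_I over i = 1, …, 284, with X_I the indicator of one descent.
There are 284 indicators.
For each fixed i, the pair (π(i), π(i+1)) is a uniformly random ordered pair of distinct values from {1, …, 285}; by symmetry P[π(i) > π(i+1)] = 1/2.
By linearity: E[X] = 284 · (1/2) = (285 − 1) · (1/2) = 142 ≈ 142.0000.

E[X] = 142 = 142.0000.


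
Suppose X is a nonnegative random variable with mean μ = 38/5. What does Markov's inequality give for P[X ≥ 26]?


μ = E[X] = 38/5, a = 26.
Markov: P[X ≥ 26] ≤ μ/a = (38/5)/26 = 19/65.
Numerically: ≈ 0.292.
(Since a = 26 > μ = 7.600, the bound 19/65 is < 1 and informative.)

P[X ≥ 26] ≤ 19/65 ≈ 0.292.


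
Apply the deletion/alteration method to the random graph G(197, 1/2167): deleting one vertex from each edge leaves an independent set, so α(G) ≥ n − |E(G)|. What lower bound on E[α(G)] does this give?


E[|E(G)|] = C(197, 2)·p = 19306 · (1/2167) = 98/11.
E[α(G)] ≥ n − E[|E(G)|] = 197 − 98/11 = 2069/11.
Numerically: ≈ 188.0909.
(This is only a lower bound; the true E[α(G)] may be larger.)

E[α(G)] ≥ 2069/11 ≈ 188.0909.


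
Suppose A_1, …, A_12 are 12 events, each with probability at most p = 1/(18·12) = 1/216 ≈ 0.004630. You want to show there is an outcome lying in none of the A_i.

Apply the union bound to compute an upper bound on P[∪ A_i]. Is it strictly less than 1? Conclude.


Union bound: P[∪_{i=1}^{12} A_i] ≤ Σ_i P[A_i] ≤ 12·p = 12·(1/216) = 1/18.
Numerically: 1/18 ≈ 0.055556.
Is 1/18 < 1? YES.
Since P[∪ A_i] ≤ 1/18 < 1, the complement has P[∩ A_i^c] ≥ 1 − 1/18 = 17/18 > 0, so some outcome avoids every A_i.

12·p = 1/18 ≈ 0.055556; existence CERTIFIED by the union bound.


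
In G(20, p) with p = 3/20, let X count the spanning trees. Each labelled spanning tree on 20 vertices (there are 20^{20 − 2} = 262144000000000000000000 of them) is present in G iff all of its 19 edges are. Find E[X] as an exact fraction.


K_20 has 20^{20 − 2} = 262144000000000000000000 labelled spanning trees.
For each such spanning tree H, let X_H = 1 if all 19 edges of H are present in G. Then P[X_H = 1] = p^{19} = (3/20)^{19} = 1162261467/5242880000000000000000000.
Summing the indicators: E[X] = Σ_H E[X_H] = 262144000000000000000000 · p^{19} = 262144000000000000000000 · 1162261467/5242880000000000000000000 = 1162261467/20.
Numerically: E[X] ≈ 5.8113e+07.

E[X] = 262144000000000000000000 · (3/20)^{19} = 1162261467/20 ≈ 5.8113e+07.


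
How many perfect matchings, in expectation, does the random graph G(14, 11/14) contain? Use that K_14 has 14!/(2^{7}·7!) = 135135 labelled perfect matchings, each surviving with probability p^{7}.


K_14 has 14!/(2^{7}·7!) = 135135 labelled perfect matchings.
For each such perfect matching H, let X_H = 1 if all 7 edges of H are present in G. Then P[X_H = 1] = p^{7} = (11/14)^{7} = 19487171/105413504.
Summing the indicators: E[X] = Σ_H E[X_H] = 135135 · p^{7} = 135135 · 19487171/105413504 = 376199836155/15059072.
Numerically: E[X] ≈ 24982.

E[X] = 135135 · (11/14)^{7} = 376199836155/15059072 ≈ 24982.


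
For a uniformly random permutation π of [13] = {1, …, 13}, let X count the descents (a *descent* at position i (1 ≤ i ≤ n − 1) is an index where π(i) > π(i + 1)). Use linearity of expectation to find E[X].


Write X = Σ X_I over i = 1, …, 12, with X_I the indicator of one descent.
There are 12 indicators.
For each fixed i, the pair (π(i), π(i+1)) is a uniformly random ordered pair of distinct values from {1, …, 13}; by symmetry P[π(i) > π(i+1)] = 1/2.
By linearity: E[X] = 12 · (1/2) = (13 − 1) · (1/2) = 6 ≈ 6.000000.

E[X] = 6 = 6.000000.


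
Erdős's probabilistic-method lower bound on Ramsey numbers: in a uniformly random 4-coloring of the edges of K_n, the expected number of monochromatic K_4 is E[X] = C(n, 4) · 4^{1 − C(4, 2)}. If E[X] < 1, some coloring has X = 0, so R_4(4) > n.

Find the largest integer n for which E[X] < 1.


We need C(n, 4) · 4^{1 − 6} < 1, i.e. C(n, 4) < 4^{6 − 1} = 1024.
Check values of n near the boundary:
  n = 8: C(8, 4) = 70; 70 < 1024? YES
  n = 9: C(9, 4) = 126; 126 < 1024? YES
  n = 10: C(10, 4) = 210; 210 < 1024? YES
  n = 11: C(11, 4) = 330; 330 < 1024? YES
  n = 12: C(12, 4) = 495; 495 < 1024? YES
  n = 13: C(13, 4) = 715; 715 < 1024? YES
  n = 14: C(14, 4) = 1001; 1001 < 1024? YES
  n = 15: C(15, 4) = 1365; 1365 < 1024? NO
  n = 16: C(16, 4) = 1820; 1820 < 1024? NO
  n = 17: C(17, 4) = 2380; 2380 < 1024? NO
The largest n with C(n, 4) < 1024 is n = 14 (where E[X] = 1001/1024 ≈ 0.978). Hence R_4(4) > 14, i.e. R_4(4) ≥ 15.

Largest n = 14; hence R_4(4) > 14.


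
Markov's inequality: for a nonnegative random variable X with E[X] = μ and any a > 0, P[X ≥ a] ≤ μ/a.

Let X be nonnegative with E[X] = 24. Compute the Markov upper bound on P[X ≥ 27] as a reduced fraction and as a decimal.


μ = E[X] = 24, a = 27.
Markov: P[X ≥ 27] ≤ μ/a = (24)/27 = 8/9.
Numerically: ≈ 0.8889.
(Since a = 27 > μ = 24.0000, the bound 8/9 is < 1 and informative.)

P[X ≥ 27] ≤ 8/9 ≈ 0.8889.


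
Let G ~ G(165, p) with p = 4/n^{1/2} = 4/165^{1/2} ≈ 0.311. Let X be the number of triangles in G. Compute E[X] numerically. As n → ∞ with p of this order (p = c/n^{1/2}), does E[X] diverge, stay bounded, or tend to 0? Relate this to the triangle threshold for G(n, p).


Number of potential triangles: C(165, 3) = 735130.
Each occurs with probability p³ ≈ (0.311)³ ≈ 3.01963e-02.
By linearity: E[X] = C(165, 3)·p³ ≈ 735130 · 3.01963e-02 ≈ 22198.223.
Since α = 1/2 < 1, p = c/n^{1/2} ≫ 1/n is above the triangle threshold p ~ 1/n. Asymptotically E[X] ~ (c³/6)·n^{3(1−α)} = (4³/6)·n^{1.5} → ∞; triangles are abundant w.h.p.

E[X] ≈ 22198.223; in regime p = Θ(1/n^{1/2}) E[X] diverges (above the triangle threshold p ~ 1/n).


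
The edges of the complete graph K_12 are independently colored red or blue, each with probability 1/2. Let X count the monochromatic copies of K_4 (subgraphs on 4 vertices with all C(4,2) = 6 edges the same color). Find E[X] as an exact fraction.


Let X = Σ_S X_S over the C(12, 4) = 495 subsets S of size 4, where X_S = 1 if the K_4 on S is monochromatic.
For a fixed S, the K_4 on S has C(4, 2) = 6 edges. P[all 6 edges red] = (1/2)^6, and likewise for blue, so P[monochromatic] = 2·(1/2)^6 = 2^{1 − 6} = 1/32.
By linearity of expectation: E[X] = C(12, 4) · 2^{1 − 6} = 495 · 1/32 = 495/32.
Numerically: E[X] ≈ 15.46875.

E[X] = C(12,4)·2^(1−C(4,2)) = 495/32 ≈ 15.46875.


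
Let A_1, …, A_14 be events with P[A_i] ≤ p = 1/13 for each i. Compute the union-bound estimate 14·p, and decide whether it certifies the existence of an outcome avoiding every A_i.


Union bound: P[∪_{i=1}^{14} A_i] ≤ Σ_i P[A_i] ≤ 14·p = 14·(1/13) = 14/13.
Numerically: 14/13 ≈ 1.07692.
Is 14/13 < 1? NO.
Since the bound 14/13 is ≥ 1, the union bound is uninformative here; it does NOT by itself certify existence.

14·p = 14/13 ≈ 1.07692; existence NOT certified by the union bound.


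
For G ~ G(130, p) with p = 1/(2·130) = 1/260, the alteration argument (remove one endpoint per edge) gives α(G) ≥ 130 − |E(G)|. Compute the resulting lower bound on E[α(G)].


E[|E(G)|] = C(130, 2)·p = 8385 · (1/260) = 129/4.
E[α(G)] ≥ n − E[|E(G)|] = 130 − 129/4 = 391/4.
Numerically: ≈ 97.7500.
(This is only a lower bound; the true E[α(G)] may be larger.)

E[α(G)] ≥ 391/4 ≈ 97.7500.


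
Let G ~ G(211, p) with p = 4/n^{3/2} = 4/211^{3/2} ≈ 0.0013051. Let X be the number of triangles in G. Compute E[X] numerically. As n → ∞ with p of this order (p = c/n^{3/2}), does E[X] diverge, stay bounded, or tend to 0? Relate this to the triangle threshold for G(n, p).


Number of potential triangles: C(211, 3) = 1543465.
Each occurs with probability p³ ≈ (0.0013051)³ ≈ 2.2228437e-09.
By linearity: E[X] = C(211, 3)·p³ ≈ 1543465 · 2.2228437e-09 ≈ 0.00343.
Since α = 3/2 > 1, p = c/n^{3/2} = o(1/n) is below the triangle threshold p ~ 1/n. Asymptotically E[X] ~ (c³/6)·n^{3(1−α)} = (4³/6)·n^{-1.5} → 0, so by Markov's inequality G has no triangles w.h.p.

E[X] ≈ 0.00343; in regime p = Θ(1/n^{3/2}) E[X] tends to 0 (below the triangle threshold p ~ 1/n).


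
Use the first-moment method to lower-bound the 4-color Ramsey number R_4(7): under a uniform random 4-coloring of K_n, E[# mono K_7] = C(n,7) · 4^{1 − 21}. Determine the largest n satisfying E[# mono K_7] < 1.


We need C(n, 7) · 4^{1 − 21} < 1, i.e. C(n, 7) < 4^{21 − 1} = 1099511627776.
Check values of n near the boundary:
  n = 174: C(174, 7) = 847879782984; 847879782984 < 1099511627776? YES
  n = 175: C(175, 7) = 883208107275; 883208107275 < 1099511627776? YES
  n = 176: C(176, 7) = 919790691600; 919790691600 < 1099511627776? YES
  n = 177: C(177, 7) = 957664425960; 957664425960 < 1099511627776? YES
  n = 178: C(178, 7) = 996867063280; 996867063280 < 1099511627776? YES
  n = 179: C(179, 7) = 1037437234460; 1037437234460 < 1099511627776? YES
  n = 180: C(180, 7) = 1079414463600; 1079414463600 < 1099511627776? YES
  n = 181: C(181, 7) = 1122839183400; 1122839183400 < 1099511627776? NO
  n = 182: C(182, 7) = 1167752750736; 1167752750736 < 1099511627776? NO
The largest n with C(n, 7) < 1099511627776 is n = 180 (where E[X] = 67463403975/68719476736 ≈ 0.9817). Hence R_4(7) > 180, i.e. R_4(7) ≥ 181.

Largest n = 180; hence R_4(7) > 180.
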